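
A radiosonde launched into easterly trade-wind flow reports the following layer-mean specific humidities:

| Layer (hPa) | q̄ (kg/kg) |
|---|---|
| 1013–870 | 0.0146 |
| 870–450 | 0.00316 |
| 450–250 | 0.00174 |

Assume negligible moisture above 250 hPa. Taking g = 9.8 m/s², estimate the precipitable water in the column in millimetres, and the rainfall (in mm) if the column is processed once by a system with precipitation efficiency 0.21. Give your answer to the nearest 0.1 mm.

Precipitable water is the column-integrated vapour mass per unit area: PW = (1/g) Σ q̄ Δp, with q in kg/kg and Δp in Pa (1 kg/m² of water = 1 mm).
Layer 1013–870 hPa: Δp = 143 hPa = 14300 Pa, q̄ = 0.0146 kg/kg → 0.0146 × 14300 / 9.8 = 21.30 mm
Layer 870–450 hPa: Δp = 420 hPa = 42000 Pa, q̄ = 0.00316 kg/kg → 0.00316 × 42000 / 9.8 = 13.54 mm
Layer 450–250 hPa: Δp = 200 hPa = 20000 Pa, q̄ = 0.00174 kg/kg → 0.00174 × 20000 / 9.8 = 3.55 mm
PW = 21.30 + 13.54 + 3.55 = 38.39 ≈ 38.4 mm.
Rainfall = ε × PW = 0.21 × 38.4 = 8.1 mm.

PW ≈ 38.4 mm; rainfall ≈ 8.1 mm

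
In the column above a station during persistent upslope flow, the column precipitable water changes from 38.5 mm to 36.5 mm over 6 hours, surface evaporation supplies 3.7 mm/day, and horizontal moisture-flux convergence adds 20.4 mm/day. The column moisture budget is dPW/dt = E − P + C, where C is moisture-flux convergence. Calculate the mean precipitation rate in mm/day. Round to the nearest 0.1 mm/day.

P ≈ 32.1 mm/day

dPW/dt = (36.5 − 38.5) mm / (6/24 day) = -8.000 mm/day.
P = E + C − dPW/dt = 3.7 + (20.4) − (-8.000) = 32.1 mm/day.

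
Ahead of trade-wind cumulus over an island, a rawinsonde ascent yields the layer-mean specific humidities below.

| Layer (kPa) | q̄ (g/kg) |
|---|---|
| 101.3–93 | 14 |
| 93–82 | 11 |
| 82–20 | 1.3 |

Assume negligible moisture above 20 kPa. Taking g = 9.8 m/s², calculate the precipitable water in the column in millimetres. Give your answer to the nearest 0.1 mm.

Precipitable water is the column-integrated vapour mass per unit area: PW = (1/g) Σ q̄ Δp, with q in kg/kg and Δp in Pa (1 kg/m² of water = 1 mm).
Layer 101.3–93 kPa: Δp = 83 hPa = 8300 Pa, q̄ = 0.014 kg/kg → 0.014 × 8300 / 9.8 = 11.86 mm
Layer 93–82 kPa: Δp = 110 hPa = 11000 Pa, q̄ = 0.011 kg/kg → 0.011 × 11000 / 9.8 = 12.35 mm
Layer 82–20 kPa: Δp = 620 hPa = 62000 Pa, q̄ = 0.0013 kg/kg → 0.0013 × 62000 / 9.8 = 8.22 mm
PW = 11.86 + 12.35 + 8.22 = 32.43 ≈ 32.4 mm.

PW ≈ 32.4 mm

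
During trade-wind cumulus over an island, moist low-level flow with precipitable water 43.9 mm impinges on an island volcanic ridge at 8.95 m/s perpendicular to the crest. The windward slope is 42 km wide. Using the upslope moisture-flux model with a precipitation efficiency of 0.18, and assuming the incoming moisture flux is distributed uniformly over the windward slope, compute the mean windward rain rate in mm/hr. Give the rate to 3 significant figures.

R ≈ 6.06 mm/hr

Incoming column moisture flux per unit ridge length: F = V × PW = 8.95 × 43.9 = 392.905 mm·m/s.
Spread over the 42 km slope with efficiency ε = 0.18: R = ε·F/W = 0.18 × 392.905 / 42000 m = 1.684e-03 mm/s.
R = 1.684e-03 × 3600 = 6.06 mm/hr.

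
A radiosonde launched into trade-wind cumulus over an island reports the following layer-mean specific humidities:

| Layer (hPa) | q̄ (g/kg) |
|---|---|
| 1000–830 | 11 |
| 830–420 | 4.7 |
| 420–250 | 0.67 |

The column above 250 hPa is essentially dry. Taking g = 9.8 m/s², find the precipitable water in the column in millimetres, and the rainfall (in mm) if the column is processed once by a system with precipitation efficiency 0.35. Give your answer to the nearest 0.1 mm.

Precipitable water is the column-integrated vapour mass per unit area: PW = (1/g) Σ q̄ Δp, with q in kg/kg and Δp in Pa (1 kg/m² of water = 1 mm).
Layer 1000–830 hPa: Δp = 170 hPa = 17000 Pa, q̄ = 0.011 kg/kg → 0.011 × 17000 / 9.8 = 19.08 mm
Layer 830–420 hPa: Δp = 410 hPa = 41000 Pa, q̄ = 0.0047 kg/kg → 0.0047 × 41000 / 9.8 = 19.66 mm
Layer 420–250 hPa: Δp = 170 hPa = 17000 Pa, q̄ = 0.00067 kg/kg → 0.00067 × 17000 / 9.8 = 1.16 mm
PW = 19.08 + 19.66 + 1.16 = 39.90 ≈ 39.9 mm.
Rainfall = ε × PW = 0.35 × 39.9 = 14.0 mm.

PW ≈ 39.9 mm; rainfall ≈ 14.0 mm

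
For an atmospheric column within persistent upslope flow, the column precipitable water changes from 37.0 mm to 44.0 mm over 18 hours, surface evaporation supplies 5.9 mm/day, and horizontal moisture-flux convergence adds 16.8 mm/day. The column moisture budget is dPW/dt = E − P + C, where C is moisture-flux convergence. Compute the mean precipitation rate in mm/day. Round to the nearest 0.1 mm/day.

dPW/dt = (44.0 − 37.0) mm / (18/24 day) = +9.333 mm/day.
P = E + C − dPW/dt = 5.9 + (16.8) − (+9.333) = 13.4 mm/day.

P ≈ 13.4 mm/day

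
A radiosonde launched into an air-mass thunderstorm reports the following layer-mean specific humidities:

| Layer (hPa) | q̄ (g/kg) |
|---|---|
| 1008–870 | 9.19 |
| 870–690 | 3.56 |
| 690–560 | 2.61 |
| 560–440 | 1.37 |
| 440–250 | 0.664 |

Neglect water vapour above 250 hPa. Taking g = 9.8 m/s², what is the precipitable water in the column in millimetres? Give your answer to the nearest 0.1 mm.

PW ≈ 25.9 mm

Precipitable water is the column-integrated vapour mass per unit area: PW = (1/g) Σ q̄ Δp, with q in kg/kg and Δp in Pa (1 kg/m² of water = 1 mm).
Layer 1008–870 hPa: Δp = 138 hPa = 13800 Pa, q̄ = 0.00919 kg/kg → 0.00919 × 13800 / 9.8 = 12.94 mm
Layer 870–690 hPa: Δp = 180 hPa = 18000 Pa, q̄ = 0.00356 kg/kg → 0.00356 × 18000 / 9.8 = 6.54 mm
Layer 690–560 hPa: Δp = 130 hPa = 13000 Pa, q̄ = 0.00261 kg/kg → 0.00261 × 13000 / 9.8 = 3.46 mm
Layer 560–440 hPa: Δp = 120 hPa = 12000 Pa, q̄ = 0.00137 kg/kg → 0.00137 × 12000 / 9.8 = 1.68 mm
Layer 440–250 hPa: Δp = 190 hPa = 19000 Pa, q̄ = 0.000664 kg/kg → 0.000664 × 19000 / 9.8 = 1.29 mm
PW = 12.94 + 6.54 + 3.46 + 1.68 + 1.29 = 25.91 ≈ 25.9 mm.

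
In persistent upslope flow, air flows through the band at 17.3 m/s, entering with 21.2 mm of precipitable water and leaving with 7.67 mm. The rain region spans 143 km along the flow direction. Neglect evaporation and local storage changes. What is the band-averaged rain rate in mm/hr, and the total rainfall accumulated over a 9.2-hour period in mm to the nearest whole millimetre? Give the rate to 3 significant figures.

Column moisture flux per unit crosswind length is F = V × PW.
Inflow: F_in = 17.3 × 21.2 = 366.76 mm·m/s
Outflow: F_out = 17.3 × 7.67 = 132.691 mm·m/s
Steady-state rate R = (F_in − F_out)/L = (366.76 − 132.691) / 143000 m = 1.637e-03 mm/s.
R = 1.637e-03 × 3600 = 5.89 mm/hr.
Over 9.2 h: total = 5.89 × 9.2 = 54.188 ≈ 54 mm.

R ≈ 5.89 mm/hr; total ≈ 54 mm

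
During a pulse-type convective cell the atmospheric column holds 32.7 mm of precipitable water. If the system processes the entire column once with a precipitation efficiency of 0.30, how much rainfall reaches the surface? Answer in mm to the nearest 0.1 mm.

rainfall ≈ 9.8 mm

Rainfall = ε × PW = 0.30 × 32.7 = 9.8 mm.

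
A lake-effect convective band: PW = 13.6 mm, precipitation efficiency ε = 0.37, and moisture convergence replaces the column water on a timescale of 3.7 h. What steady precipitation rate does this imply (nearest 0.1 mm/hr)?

Each overturning extracts ε × PW = 0.37 × 13.6 = 5.032 mm.
Rate = ε·PW / τ = 5.032 / 3.7 h = 1.4 mm/hr.

R ≈ 1.4 mm/hr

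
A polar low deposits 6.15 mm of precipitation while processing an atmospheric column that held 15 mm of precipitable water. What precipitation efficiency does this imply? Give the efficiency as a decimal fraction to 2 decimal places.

ε = precipitation / PW = 6.15 / 15 = 0.41.

ε ≈ 0.41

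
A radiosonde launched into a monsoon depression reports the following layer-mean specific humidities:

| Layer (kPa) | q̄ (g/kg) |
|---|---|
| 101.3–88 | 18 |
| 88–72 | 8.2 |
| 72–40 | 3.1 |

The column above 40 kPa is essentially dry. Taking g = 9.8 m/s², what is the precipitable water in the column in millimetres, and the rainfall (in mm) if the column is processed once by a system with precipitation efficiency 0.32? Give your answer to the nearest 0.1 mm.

PW ≈ 47.9 mm; rainfall ≈ 15.3 mm

Precipitable water is the column-integrated vapour mass per unit area: PW = (1/g) Σ q̄ Δp, with q in kg/kg and Δp in Pa (1 kg/m² of water = 1 mm).
Layer 101.3–88 kPa: Δp = 133 hPa = 13300 Pa, q̄ = 0.018 kg/kg → 0.018 × 13300 / 9.8 = 24.43 mm
Layer 88–72 kPa: Δp = 160 hPa = 16000 Pa, q̄ = 0.0082 kg/kg → 0.0082 × 16000 / 9.8 = 13.39 mm
Layer 72–40 kPa: Δp = 320 hPa = 32000 Pa, q̄ = 0.0031 kg/kg → 0.0031 × 32000 / 9.8 = 10.12 mm
PW = 24.43 + 13.39 + 10.12 = 47.94 ≈ 47.9 mm.
Rainfall = ε × PW = 0.32 × 47.9 = 15.3 mm.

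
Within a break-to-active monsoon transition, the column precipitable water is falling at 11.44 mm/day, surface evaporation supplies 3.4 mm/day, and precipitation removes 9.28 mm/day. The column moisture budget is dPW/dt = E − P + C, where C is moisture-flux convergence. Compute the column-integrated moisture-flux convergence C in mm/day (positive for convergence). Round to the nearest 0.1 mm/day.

dPW/dt = -11.44 mm/day.
C = dPW/dt − E + P = (-11.44) − 3.4 + 9.28 = -5.6 mm/day.

C ≈ -5.6 mm/day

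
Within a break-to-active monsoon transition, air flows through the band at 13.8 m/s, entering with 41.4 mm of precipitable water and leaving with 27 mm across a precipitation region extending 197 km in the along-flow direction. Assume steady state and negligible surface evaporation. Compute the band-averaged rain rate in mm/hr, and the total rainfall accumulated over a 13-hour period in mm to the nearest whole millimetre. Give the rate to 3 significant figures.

R ≈ 3.63 mm/hr; total ≈ 47 mm

Column moisture flux per unit crosswind length is F = V × PW.
Inflow: F_in = 13.8 × 41.4 = 571.32 mm·m/s
Outflow: F_out = 13.8 × 27 = 372.6 mm·m/s
Steady-state rate R = (F_in − F_out)/L = (571.32 − 372.6) / 197000 m = 1.009e-03 mm/s.
R = 1.009e-03 × 3600 = 3.63 mm/hr.
Over 13 h: total = 3.63 × 13 = 47.19 ≈ 47 mm.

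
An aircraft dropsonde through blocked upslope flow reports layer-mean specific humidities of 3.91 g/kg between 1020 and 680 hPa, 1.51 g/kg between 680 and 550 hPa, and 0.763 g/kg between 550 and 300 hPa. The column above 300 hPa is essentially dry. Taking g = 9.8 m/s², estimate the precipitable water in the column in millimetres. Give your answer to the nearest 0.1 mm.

PW ≈ 17.5 mm

Precipitable water is the column-integrated vapour mass per unit area: PW = (1/g) Σ q̄ Δp, with q in kg/kg and Δp in Pa (1 kg/m² of water = 1 mm).
Layer 1020–680 hPa: Δp = 340 hPa = 34000 Pa, q̄ = 0.00391 kg/kg → 0.00391 × 34000 / 9.8 = 13.57 mm
Layer 680–550 hPa: Δp = 130 hPa = 13000 Pa, q̄ = 0.00151 kg/kg → 0.00151 × 13000 / 9.8 = 2.00 mm
Layer 550–300 hPa: Δp = 250 hPa = 25000 Pa, q̄ = 0.000763 kg/kg → 0.000763 × 25000 / 9.8 = 1.95 mm
PW = 13.57 + 2.00 + 1.95 = 17.52 ≈ 17.5 mm.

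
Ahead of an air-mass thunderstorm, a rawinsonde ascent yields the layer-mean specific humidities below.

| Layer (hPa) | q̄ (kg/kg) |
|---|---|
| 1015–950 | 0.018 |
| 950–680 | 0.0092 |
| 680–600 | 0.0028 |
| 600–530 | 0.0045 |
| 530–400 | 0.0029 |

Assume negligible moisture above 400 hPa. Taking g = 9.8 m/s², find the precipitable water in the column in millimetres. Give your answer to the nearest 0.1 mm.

PW ≈ 46.6 mm

Precipitable water is the column-integrated vapour mass per unit area: PW = (1/g) Σ q̄ Δp, with q in kg/kg and Δp in Pa (1 kg/m² of water = 1 mm).
Layer 1015–950 hPa: Δp = 65 hPa = 6500 Pa, q̄ = 0.018 kg/kg → 0.018 × 6500 / 9.8 = 11.94 mm
Layer 950–680 hPa: Δp = 270 hPa = 27000 Pa, q̄ = 0.0092 kg/kg → 0.0092 × 27000 / 9.8 = 25.35 mm
Layer 680–600 hPa: Δp = 80 hPa = 8000 Pa, q̄ = 0.0028 kg/kg → 0.0028 × 8000 / 9.8 = 2.29 mm
Layer 600–530 hPa: Δp = 70 hPa = 7000 Pa, q̄ = 0.0045 kg/kg → 0.0045 × 7000 / 9.8 = 3.21 mm
Layer 530–400 hPa: Δp = 130 hPa = 13000 Pa, q̄ = 0.0029 kg/kg → 0.0029 × 13000 / 9.8 = 3.85 mm
PW = 11.94 + 25.35 + 2.29 + 3.21 + 3.85 = 46.64 ≈ 46.6 mm.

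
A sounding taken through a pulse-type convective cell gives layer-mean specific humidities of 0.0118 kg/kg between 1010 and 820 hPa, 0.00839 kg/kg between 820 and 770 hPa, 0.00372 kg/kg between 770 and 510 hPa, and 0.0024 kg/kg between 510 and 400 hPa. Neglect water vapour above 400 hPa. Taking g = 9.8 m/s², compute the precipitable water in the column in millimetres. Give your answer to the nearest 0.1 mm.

PW ≈ 39.7 mm

Precipitable water is the column-integrated vapour mass per unit area: PW = (1/g) Σ q̄ Δp, with q in kg/kg and Δp in Pa (1 kg/m² of water = 1 mm).
Layer 1010–820 hPa: Δp = 190 hPa = 19000 Pa, q̄ = 0.0118 kg/kg → 0.0118 × 19000 / 9.8 = 22.88 mm
Layer 820–770 hPa: Δp = 50 hPa = 5000 Pa, q̄ = 0.00839 kg/kg → 0.00839 × 5000 / 9.8 = 4.28 mm
Layer 770–510 hPa: Δp = 260 hPa = 26000 Pa, q̄ = 0.00372 kg/kg → 0.00372 × 26000 / 9.8 = 9.87 mm
Layer 510–400 hPa: Δp = 110 hPa = 11000 Pa, q̄ = 0.0024 kg/kg → 0.0024 × 11000 / 9.8 = 2.69 mm
PW = 22.88 + 4.28 + 9.87 + 2.69 = 39.72 ≈ 39.7 mm.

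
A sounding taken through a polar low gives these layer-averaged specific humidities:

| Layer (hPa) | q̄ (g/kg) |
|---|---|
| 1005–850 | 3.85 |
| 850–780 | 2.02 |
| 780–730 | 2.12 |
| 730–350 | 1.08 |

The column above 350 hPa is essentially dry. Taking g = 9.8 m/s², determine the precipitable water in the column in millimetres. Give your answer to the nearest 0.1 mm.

PW ≈ 12.8 mm

Precipitable water is the column-integrated vapour mass per unit area: PW = (1/g) Σ q̄ Δp, with q in kg/kg and Δp in Pa (1 kg/m² of water = 1 mm).
Layer 1005–850 hPa: Δp = 155 hPa = 15500 Pa, q̄ = 0.00385 kg/kg → 0.00385 × 15500 / 9.8 = 6.09 mm
Layer 850–780 hPa: Δp = 70 hPa = 7000 Pa, q̄ = 0.00202 kg/kg → 0.00202 × 7000 / 9.8 = 1.44 mm
Layer 780–730 hPa: Δp = 50 hPa = 5000 Pa, q̄ = 0.00212 kg/kg → 0.00212 × 5000 / 9.8 = 1.08 mm
Layer 730–350 hPa: Δp = 380 hPa = 38000 Pa, q̄ = 0.00108 kg/kg → 0.00108 × 38000 / 9.8 = 4.19 mm
PW = 6.09 + 1.44 + 1.08 + 4.19 = 12.80 ≈ 12.8 mm.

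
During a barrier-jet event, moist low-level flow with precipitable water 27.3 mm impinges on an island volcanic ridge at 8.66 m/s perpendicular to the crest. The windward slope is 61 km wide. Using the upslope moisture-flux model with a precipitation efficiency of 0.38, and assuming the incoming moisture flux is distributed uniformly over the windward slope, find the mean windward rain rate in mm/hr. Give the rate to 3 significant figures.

Incoming column moisture flux per unit ridge length: F = V × PW = 8.66 × 27.3 = 236.418 mm·m/s.
Spread over the 61 km slope with efficiency ε = 0.38: R = ε·F/W = 0.38 × 236.418 / 61000 m = 1.473e-03 mm/s.
R = 1.473e-03 × 3600 = 5.30 mm/hr.

R ≈ 5.30 mm/hr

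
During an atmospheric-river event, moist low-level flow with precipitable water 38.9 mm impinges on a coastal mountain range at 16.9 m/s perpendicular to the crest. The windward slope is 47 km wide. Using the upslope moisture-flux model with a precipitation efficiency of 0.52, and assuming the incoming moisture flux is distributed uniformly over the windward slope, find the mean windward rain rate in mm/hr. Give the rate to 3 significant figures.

R ≈ 26.2 mm/hr

Incoming column moisture flux per unit ridge length: F = V × PW = 16.9 × 38.9 = 657.41 mm·m/s.
Spread over the 47 km slope with efficiency ε = 0.52: R = ε·F/W = 0.52 × 657.41 / 47000 m = 7.273e-03 mm/s.
R = 7.273e-03 × 3600 = 26.2 mm/hr.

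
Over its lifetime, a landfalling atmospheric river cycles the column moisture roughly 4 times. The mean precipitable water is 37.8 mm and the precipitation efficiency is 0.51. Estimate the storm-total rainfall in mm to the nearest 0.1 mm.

rainfall ≈ 77.1 mm

Each cycle deposits ε × PW = 0.51 × 37.8 = 19.278 mm.
Over 4 cycles: 4 × 19.278 = 77.1 mm.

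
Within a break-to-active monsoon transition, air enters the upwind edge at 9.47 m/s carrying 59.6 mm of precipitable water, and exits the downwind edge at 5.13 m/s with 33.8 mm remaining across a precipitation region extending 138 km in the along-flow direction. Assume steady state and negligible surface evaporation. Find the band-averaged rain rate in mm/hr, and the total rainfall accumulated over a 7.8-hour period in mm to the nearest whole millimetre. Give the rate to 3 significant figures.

Column moisture flux per unit crosswind length is F = V × PW.
Inflow: F_in = 9.47 × 59.6 = 564.412 mm·m/s
Outflow: F_out = 5.13 × 33.8 = 173.394 mm·m/s
Steady-state rate R = (F_in − F_out)/L = (564.412 − 173.394) / 138000 m = 2.833e-03 mm/s.
R = 2.833e-03 × 3600 = 10.2 mm/hr.
Over 7.8 h: total = 10.2 × 7.8 = 79.56 ≈ 80 mm.

R ≈ 10.2 mm/hr; total ≈ 80 mm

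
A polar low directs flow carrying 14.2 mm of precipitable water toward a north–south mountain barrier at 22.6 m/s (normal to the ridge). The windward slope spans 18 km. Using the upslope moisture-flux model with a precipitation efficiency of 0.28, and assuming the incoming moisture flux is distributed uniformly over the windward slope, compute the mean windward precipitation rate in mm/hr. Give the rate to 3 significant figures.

Incoming column moisture flux per unit ridge length: F = V × PW = 22.6 × 14.2 = 320.92 mm·m/s.
Spread over the 18 km slope with efficiency ε = 0.28: R = ε·F/W = 0.28 × 320.92 / 18000 m = 4.992e-03 mm/s.
R = 4.992e-03 × 3600 = 18.0 mm/hr.

R ≈ 18.0 mm/hr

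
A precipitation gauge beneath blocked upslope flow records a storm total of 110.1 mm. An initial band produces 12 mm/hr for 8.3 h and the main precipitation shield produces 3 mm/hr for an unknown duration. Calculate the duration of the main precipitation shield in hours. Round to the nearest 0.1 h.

Known phases: 12 × 8.3 = 99.6 mm.
Remaining depth = 110.1 − 99.6 = 10.5 mm.
Duration = 10.5 / 3 = 3.5 h.

duration ≈ 3.5 h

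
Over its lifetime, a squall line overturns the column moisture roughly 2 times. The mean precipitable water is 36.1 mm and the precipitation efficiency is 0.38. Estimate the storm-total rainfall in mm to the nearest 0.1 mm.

Each cycle deposits ε × PW = 0.38 × 36.1 = 13.718 mm.
Over 2 cycles: 2 × 13.718 = 27.4 mm.

rainfall ≈ 27.4 mm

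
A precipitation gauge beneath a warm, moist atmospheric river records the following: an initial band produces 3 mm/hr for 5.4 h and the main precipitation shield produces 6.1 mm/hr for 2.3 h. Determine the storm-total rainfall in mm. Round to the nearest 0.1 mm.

Total = Σ Rᵢ Δtᵢ = 3 × 5.4 + 6.1 × 2.3
      = 16.2 + 14.03 = 30.2 mm.

total ≈ 30.2 mm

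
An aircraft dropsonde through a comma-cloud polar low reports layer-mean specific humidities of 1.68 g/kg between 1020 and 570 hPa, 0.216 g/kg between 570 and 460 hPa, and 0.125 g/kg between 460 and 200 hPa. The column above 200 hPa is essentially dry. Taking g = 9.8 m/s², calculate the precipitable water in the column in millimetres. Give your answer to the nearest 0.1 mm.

Precipitable water is the column-integrated vapour mass per unit area: PW = (1/g) Σ q̄ Δp, with q in kg/kg and Δp in Pa (1 kg/m² of water = 1 mm).
Layer 1020–570 hPa: Δp = 450 hPa = 45000 Pa, q̄ = 0.00168 kg/kg → 0.00168 × 45000 / 9.8 = 7.71 mm
Layer 570–460 hPa: Δp = 110 hPa = 11000 Pa, q̄ = 0.000216 kg/kg → 0.000216 × 11000 / 9.8 = 0.24 mm
Layer 460–200 hPa: Δp = 260 hPa = 26000 Pa, q̄ = 0.000125 kg/kg → 0.000125 × 26000 / 9.8 = 0.33 mm
PW = 7.71 + 0.24 + 0.33 = 8.28 ≈ 8.3 mm.

PW ≈ 8.3 mm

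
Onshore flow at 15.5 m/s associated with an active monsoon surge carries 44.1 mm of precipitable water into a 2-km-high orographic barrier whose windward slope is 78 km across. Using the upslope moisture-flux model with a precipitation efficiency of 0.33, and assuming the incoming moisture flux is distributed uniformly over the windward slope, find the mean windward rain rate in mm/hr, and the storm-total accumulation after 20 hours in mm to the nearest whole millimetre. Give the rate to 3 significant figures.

R ≈ 10.4 mm/hr; total ≈ 208 mm

Incoming column moisture flux per unit ridge length: F = V × PW = 15.5 × 44.1 = 683.55 mm·m/s.
Spread over the 78 km slope with efficiency ε = 0.33: R = ε·F/W = 0.33 × 683.55 / 78000 m = 2.892e-03 mm/s.
R = 2.892e-03 × 3600 = 10.4 mm/hr.
Over 20 h: total = 10.4 × 20 = 208 mm.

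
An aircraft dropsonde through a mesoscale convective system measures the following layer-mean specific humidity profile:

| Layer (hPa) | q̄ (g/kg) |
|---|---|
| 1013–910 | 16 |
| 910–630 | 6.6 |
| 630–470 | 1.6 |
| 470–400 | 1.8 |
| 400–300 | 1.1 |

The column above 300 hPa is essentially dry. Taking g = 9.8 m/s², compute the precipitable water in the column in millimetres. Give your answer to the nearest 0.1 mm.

PW ≈ 40.7 mm

Precipitable water is the column-integrated vapour mass per unit area: PW = (1/g) Σ q̄ Δp, with q in kg/kg and Δp in Pa (1 kg/m² of water = 1 mm).
Layer 1013–910 hPa: Δp = 103 hPa = 10300 Pa, q̄ = 0.016 kg/kg → 0.016 × 10300 / 9.8 = 16.82 mm
Layer 910–630 hPa: Δp = 280 hPa = 28000 Pa, q̄ = 0.0066 kg/kg → 0.0066 × 28000 / 9.8 = 18.86 mm
Layer 630–470 hPa: Δp = 160 hPa = 16000 Pa, q̄ = 0.0016 kg/kg → 0.0016 × 16000 / 9.8 = 2.61 mm
Layer 470–400 hPa: Δp = 70 hPa = 7000 Pa, q̄ = 0.0018 kg/kg → 0.0018 × 7000 / 9.8 = 1.29 mm
Layer 400–300 hPa: Δp = 100 hPa = 10000 Pa, q̄ = 0.0011 kg/kg → 0.0011 × 10000 / 9.8 = 1.12 mm
PW = 16.82 + 18.86 + 2.61 + 1.29 + 1.12 = 40.70 ≈ 40.7 mm.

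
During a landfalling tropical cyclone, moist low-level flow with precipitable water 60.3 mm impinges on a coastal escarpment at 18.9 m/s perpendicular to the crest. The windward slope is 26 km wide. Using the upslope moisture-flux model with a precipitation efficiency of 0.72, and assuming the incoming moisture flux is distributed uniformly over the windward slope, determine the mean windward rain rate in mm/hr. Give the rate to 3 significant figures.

R ≈ 114 mm/hr

Incoming column moisture flux per unit ridge length: F = V × PW = 18.9 × 60.3 = 1139.67 mm·m/s.
Spread over the 26 km slope with efficiency ε = 0.72: R = ε·F/W = 0.72 × 1139.67 / 26000 m = 3.156e-02 mm/s.
R = 3.156e-02 × 3600 = 114 mm/hr.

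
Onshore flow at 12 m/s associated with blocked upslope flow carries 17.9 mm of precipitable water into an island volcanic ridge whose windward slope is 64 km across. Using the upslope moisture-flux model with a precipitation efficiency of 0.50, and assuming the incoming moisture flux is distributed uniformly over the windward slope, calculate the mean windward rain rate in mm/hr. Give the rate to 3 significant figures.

Incoming column moisture flux per unit ridge length: F = V × PW = 12 × 17.9 = 214.8 mm·m/s.
Spread over the 64 km slope with efficiency ε = 0.50: R = ε·F/W = 0.50 × 214.8 / 64000 m = 1.678e-03 mm/s.
R = 1.678e-03 × 3600 = 6.04 mm/hr.

R ≈ 6.04 mm/hr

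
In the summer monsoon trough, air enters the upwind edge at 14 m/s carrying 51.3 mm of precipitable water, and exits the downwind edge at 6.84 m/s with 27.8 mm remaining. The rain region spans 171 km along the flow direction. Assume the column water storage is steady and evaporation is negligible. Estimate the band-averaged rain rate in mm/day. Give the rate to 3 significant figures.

R ≈ 267 mm/day

Column moisture flux per unit crosswind length is F = V × PW.
Inflow: F_in = 14 × 51.3 = 718.2 mm·m/s
Outflow: F_out = 6.84 × 27.8 = 190.152 mm·m/s
Steady-state rate R = (F_in − F_out)/L = (718.2 − 190.152) / 171000 m = 3.088e-03 mm/s.
R = 3.088e-03 × 3600 × 24 = 267 mm/day.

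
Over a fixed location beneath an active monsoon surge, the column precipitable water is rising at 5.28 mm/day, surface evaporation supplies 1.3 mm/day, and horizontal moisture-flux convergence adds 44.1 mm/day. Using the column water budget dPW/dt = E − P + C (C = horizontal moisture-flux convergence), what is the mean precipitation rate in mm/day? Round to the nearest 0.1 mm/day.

P ≈ 40.1 mm/day

dPW/dt = +5.28 mm/day.
P = E + C − dPW/dt = 1.3 + (44.1) − (+5.28) = 40.1 mm/day.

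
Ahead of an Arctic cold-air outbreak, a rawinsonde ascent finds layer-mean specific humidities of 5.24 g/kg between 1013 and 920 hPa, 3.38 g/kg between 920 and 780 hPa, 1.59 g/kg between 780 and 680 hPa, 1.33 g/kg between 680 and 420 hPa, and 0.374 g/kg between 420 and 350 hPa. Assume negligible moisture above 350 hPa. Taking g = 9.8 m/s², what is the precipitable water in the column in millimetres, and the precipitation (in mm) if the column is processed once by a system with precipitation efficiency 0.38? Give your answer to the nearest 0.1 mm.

Precipitable water is the column-integrated vapour mass per unit area: PW = (1/g) Σ q̄ Δp, with q in kg/kg and Δp in Pa (1 kg/m² of water = 1 mm).
Layer 1013–920 hPa: Δp = 93 hPa = 9300 Pa, q̄ = 0.00524 kg/kg → 0.00524 × 9300 / 9.8 = 4.97 mm
Layer 920–780 hPa: Δp = 140 hPa = 14000 Pa, q̄ = 0.00338 kg/kg → 0.00338 × 14000 / 9.8 = 4.83 mm
Layer 780–680 hPa: Δp = 100 hPa = 10000 Pa, q̄ = 0.00159 kg/kg → 0.00159 × 10000 / 9.8 = 1.62 mm
Layer 680–420 hPa: Δp = 260 hPa = 26000 Pa, q̄ = 0.00133 kg/kg → 0.00133 × 26000 / 9.8 = 3.53 mm
Layer 420–350 hPa: Δp = 70 hPa = 7000 Pa, q̄ = 0.000374 kg/kg → 0.000374 × 7000 / 9.8 = 0.27 mm
PW = 4.97 + 4.83 + 1.62 + 3.53 + 0.27 = 15.22 ≈ 15.2 mm.
Precipitation = ε × PW = 0.38 × 15.2 = 5.8 mm.

PW ≈ 15.2 mm; precipitation ≈ 5.8 mm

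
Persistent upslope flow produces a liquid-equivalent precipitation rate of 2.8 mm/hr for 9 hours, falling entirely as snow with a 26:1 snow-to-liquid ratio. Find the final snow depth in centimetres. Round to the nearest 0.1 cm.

snow depth ≈ 65.5 cm

Liquid-equivalent depth = 2.8 × 9 = 25.2 mm.
Snow depth = 25.2 mm × 26 = 655.2 mm = 65.5 cm.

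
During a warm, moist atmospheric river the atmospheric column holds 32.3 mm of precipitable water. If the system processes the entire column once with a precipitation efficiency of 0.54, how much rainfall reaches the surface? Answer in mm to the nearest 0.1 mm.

Rainfall = ε × PW = 0.54 × 32.3 = 17.4 mm.

rainfall ≈ 17.4 mm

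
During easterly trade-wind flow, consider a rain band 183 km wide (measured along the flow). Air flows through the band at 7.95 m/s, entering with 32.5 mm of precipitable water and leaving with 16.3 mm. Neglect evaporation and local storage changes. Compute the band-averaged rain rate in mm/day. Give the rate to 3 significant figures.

R ≈ 60.8 mm/day

Column moisture flux per unit crosswind length is F = V × PW.
Inflow: F_in = 7.95 × 32.5 = 258.375 mm·m/s
Outflow: F_out = 7.95 × 16.3 = 129.585 mm·m/s
Steady-state rate R = (F_in − F_out)/L = (258.375 − 129.585) / 183000 m = 7.038e-04 mm/s.
R = 7.038e-04 × 3600 × 24 = 60.8 mm/day.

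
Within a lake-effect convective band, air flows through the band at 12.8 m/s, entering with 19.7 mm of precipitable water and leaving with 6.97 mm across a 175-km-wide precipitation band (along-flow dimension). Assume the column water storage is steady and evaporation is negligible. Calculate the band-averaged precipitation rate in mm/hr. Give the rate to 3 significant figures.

R ≈ 3.35 mm/hr

Column moisture flux per unit crosswind length is F = V × PW.
Inflow: F_in = 12.8 × 19.7 = 252.16 mm·m/s
Outflow: F_out = 12.8 × 6.97 = 89.216 mm·m/s
Steady-state rate R = (F_in − F_out)/L = (252.16 − 89.216) / 175000 m = 9.311e-04 mm/s.
R = 9.311e-04 × 3600 = 3.35 mm/hr.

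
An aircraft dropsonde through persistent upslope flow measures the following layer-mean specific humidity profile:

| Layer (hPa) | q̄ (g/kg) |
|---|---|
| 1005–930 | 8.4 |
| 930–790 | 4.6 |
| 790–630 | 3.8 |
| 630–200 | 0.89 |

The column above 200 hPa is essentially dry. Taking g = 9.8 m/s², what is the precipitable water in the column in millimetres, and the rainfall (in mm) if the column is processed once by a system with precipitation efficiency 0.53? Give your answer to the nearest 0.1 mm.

PW ≈ 23.1 mm; rainfall ≈ 12.2 mm

Precipitable water is the column-integrated vapour mass per unit area: PW = (1/g) Σ q̄ Δp, with q in kg/kg and Δp in Pa (1 kg/m² of water = 1 mm).
Layer 1005–930 hPa: Δp = 75 hPa = 7500 Pa, q̄ = 0.0084 kg/kg → 0.0084 × 7500 / 9.8 = 6.43 mm
Layer 930–790 hPa: Δp = 140 hPa = 14000 Pa, q̄ = 0.0046 kg/kg → 0.0046 × 14000 / 9.8 = 6.57 mm
Layer 790–630 hPa: Δp = 160 hPa = 16000 Pa, q̄ = 0.0038 kg/kg → 0.0038 × 16000 / 9.8 = 6.20 mm
Layer 630–200 hPa: Δp = 430 hPa = 43000 Pa, q̄ = 0.00089 kg/kg → 0.00089 × 43000 / 9.8 = 3.91 mm
PW = 6.43 + 6.57 + 6.20 + 3.91 = 23.11 ≈ 23.1 mm.
Rainfall = ε × PW = 0.53 × 23.1 = 12.2 mm.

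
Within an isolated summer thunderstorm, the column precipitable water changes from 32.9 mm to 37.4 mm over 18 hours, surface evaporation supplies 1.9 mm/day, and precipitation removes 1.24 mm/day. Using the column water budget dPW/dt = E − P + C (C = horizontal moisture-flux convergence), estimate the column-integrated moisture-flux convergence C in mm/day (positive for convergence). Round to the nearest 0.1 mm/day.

C ≈ 5.3 mm/day

dPW/dt = (37.4 − 32.9) mm / (18/24 day) = +6.000 mm/day.
C = dPW/dt − E + P = (+6.000) − 1.9 + 1.24 = 5.3 mm/day.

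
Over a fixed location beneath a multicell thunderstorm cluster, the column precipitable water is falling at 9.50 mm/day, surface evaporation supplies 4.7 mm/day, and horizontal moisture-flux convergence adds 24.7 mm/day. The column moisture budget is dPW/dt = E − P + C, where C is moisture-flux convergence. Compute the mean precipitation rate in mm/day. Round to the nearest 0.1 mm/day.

P ≈ 38.9 mm/day

dPW/dt = -9.50 mm/day.
P = E + C − dPW/dt = 4.7 + (24.7) − (-9.50) = 38.9 mm/day.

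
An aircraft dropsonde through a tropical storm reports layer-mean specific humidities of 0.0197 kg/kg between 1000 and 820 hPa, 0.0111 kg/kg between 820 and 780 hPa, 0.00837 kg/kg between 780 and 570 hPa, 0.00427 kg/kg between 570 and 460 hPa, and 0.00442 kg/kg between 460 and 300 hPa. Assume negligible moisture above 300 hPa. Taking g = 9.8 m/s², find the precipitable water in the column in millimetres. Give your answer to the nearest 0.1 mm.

Precipitable water is the column-integrated vapour mass per unit area: PW = (1/g) Σ q̄ Δp, with q in kg/kg and Δp in Pa (1 kg/m² of water = 1 mm).
Layer 1000–820 hPa: Δp = 180 hPa = 18000 Pa, q̄ = 0.0197 kg/kg → 0.0197 × 18000 / 9.8 = 36.18 mm
Layer 820–780 hPa: Δp = 40 hPa = 4000 Pa, q̄ = 0.0111 kg/kg → 0.0111 × 4000 / 9.8 = 4.53 mm
Layer 780–570 hPa: Δp = 210 hPa = 21000 Pa, q̄ = 0.00837 kg/kg → 0.00837 × 21000 / 9.8 = 17.94 mm
Layer 570–460 hPa: Δp = 110 hPa = 11000 Pa, q̄ = 0.00427 kg/kg → 0.00427 × 11000 / 9.8 = 4.79 mm
Layer 460–300 hPa: Δp = 160 hPa = 16000 Pa, q̄ = 0.00442 kg/kg → 0.00442 × 16000 / 9.8 = 7.22 mm
PW = 36.18 + 4.53 + 17.94 + 4.79 + 7.22 = 70.66 ≈ 70.7 mm.

PW ≈ 70.7 mm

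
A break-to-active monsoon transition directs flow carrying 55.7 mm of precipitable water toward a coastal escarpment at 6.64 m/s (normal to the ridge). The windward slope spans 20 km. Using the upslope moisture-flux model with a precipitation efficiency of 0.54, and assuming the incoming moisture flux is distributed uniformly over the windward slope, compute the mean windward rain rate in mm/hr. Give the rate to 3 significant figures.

R ≈ 35.9 mm/hr

Incoming column moisture flux per unit ridge length: F = V × PW = 6.64 × 55.7 = 369.848 mm·m/s.
Spread over the 20 km slope with efficiency ε = 0.54: R = ε·F/W = 0.54 × 369.848 / 20000 m = 9.986e-03 mm/s.
R = 9.986e-03 × 3600 = 35.9 mm/hr.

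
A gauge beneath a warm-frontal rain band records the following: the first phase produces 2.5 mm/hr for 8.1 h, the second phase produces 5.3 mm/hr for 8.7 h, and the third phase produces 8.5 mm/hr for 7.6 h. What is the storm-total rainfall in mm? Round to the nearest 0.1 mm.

Total = Σ Rᵢ Δtᵢ = 2.5 × 8.1 + 5.3 × 8.7 + 8.5 × 7.6
      = 20.25 + 46.11 + 64.6 = 131.0 mm.

total ≈ 131.0 mm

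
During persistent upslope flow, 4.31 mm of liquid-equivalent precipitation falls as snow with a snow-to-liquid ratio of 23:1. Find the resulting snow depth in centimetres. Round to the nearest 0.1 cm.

snow depth ≈ 9.9 cm

Snow depth = liquid × ratio = 4.31 mm × 23 = 99.13 mm = 9.9 cm.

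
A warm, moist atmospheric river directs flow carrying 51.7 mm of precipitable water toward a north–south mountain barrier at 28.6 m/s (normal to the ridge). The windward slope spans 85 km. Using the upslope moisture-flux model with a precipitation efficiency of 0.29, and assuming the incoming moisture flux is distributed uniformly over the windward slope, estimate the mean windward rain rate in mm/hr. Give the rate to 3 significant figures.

R ≈ 18.2 mm/hr

Incoming column moisture flux per unit ridge length: F = V × PW = 28.6 × 51.7 = 1478.62 mm·m/s.
Spread over the 85 km slope with efficiency ε = 0.29: R = ε·F/W = 0.29 × 1478.62 / 85000 m = 5.045e-03 mm/s.
R = 5.045e-03 × 3600 = 18.2 mm/hr.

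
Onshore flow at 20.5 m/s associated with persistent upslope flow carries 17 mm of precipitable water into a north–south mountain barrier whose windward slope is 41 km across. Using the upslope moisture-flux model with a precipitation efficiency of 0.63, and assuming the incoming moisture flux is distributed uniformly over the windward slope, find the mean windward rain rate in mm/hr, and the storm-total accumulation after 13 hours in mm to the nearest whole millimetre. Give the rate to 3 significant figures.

Incoming column moisture flux per unit ridge length: F = V × PW = 20.5 × 17 = 348.5 mm·m/s.
Spread over the 41 km slope with efficiency ε = 0.63: R = ε·F/W = 0.63 × 348.5 / 41000 m = 5.355e-03 mm/s.
R = 5.355e-03 × 3600 = 19.3 mm/hr.
Over 13 h: total = 19.3 × 13 = 250.9 ≈ 251 mm.

R ≈ 19.3 mm/hr; total ≈ 251 mm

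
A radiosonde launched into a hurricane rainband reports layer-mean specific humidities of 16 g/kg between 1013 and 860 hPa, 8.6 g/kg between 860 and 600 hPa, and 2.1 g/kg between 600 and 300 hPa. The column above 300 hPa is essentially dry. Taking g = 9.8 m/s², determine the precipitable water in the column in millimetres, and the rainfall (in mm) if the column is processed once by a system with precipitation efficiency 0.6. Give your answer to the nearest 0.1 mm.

Precipitable water is the column-integrated vapour mass per unit area: PW = (1/g) Σ q̄ Δp, with q in kg/kg and Δp in Pa (1 kg/m² of water = 1 mm).
Layer 1013–860 hPa: Δp = 153 hPa = 15300 Pa, q̄ = 0.016 kg/kg → 0.016 × 15300 / 9.8 = 24.98 mm
Layer 860–600 hPa: Δp = 260 hPa = 26000 Pa, q̄ = 0.0086 kg/kg → 0.0086 × 26000 / 9.8 = 22.82 mm
Layer 600–300 hPa: Δp = 300 hPa = 30000 Pa, q̄ = 0.0021 kg/kg → 0.0021 × 30000 / 9.8 = 6.43 mm
PW = 24.98 + 22.82 + 6.43 = 54.23 ≈ 54.2 mm.
Rainfall = ε × PW = 0.6 × 54.2 = 32.5 mm.

PW ≈ 54.2 mm; rainfall ≈ 32.5 mm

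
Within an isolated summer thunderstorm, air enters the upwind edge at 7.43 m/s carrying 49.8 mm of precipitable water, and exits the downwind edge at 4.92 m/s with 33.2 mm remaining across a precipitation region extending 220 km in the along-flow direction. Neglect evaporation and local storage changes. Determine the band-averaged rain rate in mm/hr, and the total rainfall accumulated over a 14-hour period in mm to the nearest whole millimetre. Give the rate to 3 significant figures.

R ≈ 3.38 mm/hr; total ≈ 47 mm

Column moisture flux per unit crosswind length is F = V × PW.
Inflow: F_in = 7.43 × 49.8 = 370.014 mm·m/s
Outflow: F_out = 4.92 × 33.2 = 163.344 mm·m/s
Steady-state rate R = (F_in − F_out)/L = (370.014 − 163.344) / 220000 m = 9.394e-04 mm/s.
R = 9.394e-04 × 3600 = 3.38 mm/hr.
Over 14 h: total = 3.38 × 14 = 47.32 ≈ 47 mm.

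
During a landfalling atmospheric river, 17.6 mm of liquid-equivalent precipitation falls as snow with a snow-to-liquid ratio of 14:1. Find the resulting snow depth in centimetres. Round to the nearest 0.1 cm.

Snow depth = liquid × ratio = 17.6 mm × 14 = 246.4 mm = 24.6 cm.

snow depth ≈ 24.6 cm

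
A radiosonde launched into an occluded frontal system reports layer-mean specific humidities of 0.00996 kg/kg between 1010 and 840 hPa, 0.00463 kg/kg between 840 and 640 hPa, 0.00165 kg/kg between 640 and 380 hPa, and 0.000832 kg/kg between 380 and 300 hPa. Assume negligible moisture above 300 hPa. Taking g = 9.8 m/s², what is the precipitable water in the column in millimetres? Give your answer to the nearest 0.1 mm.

PW ≈ 31.8 mm

Precipitable water is the column-integrated vapour mass per unit area: PW = (1/g) Σ q̄ Δp, with q in kg/kg and Δp in Pa (1 kg/m² of water = 1 mm).
Layer 1010–840 hPa: Δp = 170 hPa = 17000 Pa, q̄ = 0.00996 kg/kg → 0.00996 × 17000 / 9.8 = 17.28 mm
Layer 840–640 hPa: Δp = 200 hPa = 20000 Pa, q̄ = 0.00463 kg/kg → 0.00463 × 20000 / 9.8 = 9.45 mm
Layer 640–380 hPa: Δp = 260 hPa = 26000 Pa, q̄ = 0.00165 kg/kg → 0.00165 × 26000 / 9.8 = 4.38 mm
Layer 380–300 hPa: Δp = 80 hPa = 8000 Pa, q̄ = 0.000832 kg/kg → 0.000832 × 8000 / 9.8 = 0.68 mm
PW = 17.28 + 9.45 + 4.38 + 0.68 = 31.79 ≈ 31.8 mm.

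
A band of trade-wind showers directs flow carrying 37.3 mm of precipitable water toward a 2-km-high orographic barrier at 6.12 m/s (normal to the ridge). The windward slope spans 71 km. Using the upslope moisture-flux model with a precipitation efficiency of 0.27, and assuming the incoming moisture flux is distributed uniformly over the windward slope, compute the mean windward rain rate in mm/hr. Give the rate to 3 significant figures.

Incoming column moisture flux per unit ridge length: F = V × PW = 6.12 × 37.3 = 228.276 mm·m/s.
Spread over the 71 km slope with efficiency ε = 0.27: R = ε·F/W = 0.27 × 228.276 / 71000 m = 8.681e-04 mm/s.
R = 8.681e-04 × 3600 = 3.13 mm/hr.

R ≈ 3.13 mm/hr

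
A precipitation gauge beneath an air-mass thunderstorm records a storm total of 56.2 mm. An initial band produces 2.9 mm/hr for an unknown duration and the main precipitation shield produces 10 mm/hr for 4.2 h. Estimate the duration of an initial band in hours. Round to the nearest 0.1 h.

Known phases: 10 × 4.2 = 42 mm.
Remaining depth = 56.2 − 42 = 14.2 mm.
Duration = 14.2 / 2.9 = 4.9 h.

duration ≈ 4.9 h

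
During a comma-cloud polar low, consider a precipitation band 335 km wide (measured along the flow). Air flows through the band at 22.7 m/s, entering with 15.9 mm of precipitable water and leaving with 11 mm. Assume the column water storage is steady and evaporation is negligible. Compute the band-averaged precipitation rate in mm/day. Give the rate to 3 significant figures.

Column moisture flux per unit crosswind length is F = V × PW.
Inflow: F_in = 22.7 × 15.9 = 360.93 mm·m/s
Outflow: F_out = 22.7 × 11 = 249.7 mm·m/s
Steady-state rate R = (F_in − F_out)/L = (360.93 − 249.7) / 335000 m = 3.320e-04 mm/s.
R = 3.320e-04 × 3600 × 24 = 28.7 mm/day.

R ≈ 28.7 mm/day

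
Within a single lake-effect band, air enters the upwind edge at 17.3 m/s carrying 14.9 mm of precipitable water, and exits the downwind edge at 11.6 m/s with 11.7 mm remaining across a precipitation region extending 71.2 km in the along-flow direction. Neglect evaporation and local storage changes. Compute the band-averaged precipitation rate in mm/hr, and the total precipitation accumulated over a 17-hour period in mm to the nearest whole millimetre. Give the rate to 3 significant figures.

Column moisture flux per unit crosswind length is F = V × PW.
Inflow: F_in = 17.3 × 14.9 = 257.77 mm·m/s
Outflow: F_out = 11.6 × 11.7 = 135.72 mm·m/s
Steady-state rate R = (F_in − F_out)/L = (257.77 − 135.72) / 71200 m = 1.714e-03 mm/s.
R = 1.714e-03 × 3600 = 6.17 mm/hr.
Over 17 h: total = 6.17 × 17 = 104.89 ≈ 105 mm.

R ≈ 6.17 mm/hr; total ≈ 105 mm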